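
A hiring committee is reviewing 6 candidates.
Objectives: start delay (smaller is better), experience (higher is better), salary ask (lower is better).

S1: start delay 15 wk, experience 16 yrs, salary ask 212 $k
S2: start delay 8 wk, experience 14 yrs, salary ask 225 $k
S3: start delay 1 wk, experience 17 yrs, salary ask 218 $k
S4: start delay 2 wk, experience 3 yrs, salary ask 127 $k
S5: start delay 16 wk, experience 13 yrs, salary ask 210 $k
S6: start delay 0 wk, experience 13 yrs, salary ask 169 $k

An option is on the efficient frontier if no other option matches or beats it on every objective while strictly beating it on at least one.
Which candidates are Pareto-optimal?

S1, S3, S4, S6

S1: not dominated.
S2: dominated by S3 (start delay 1≤8, experience 17≥14, salary ask 218≤225).
S3: not dominated (best experience).
S4: not dominated (best salary ask).
S5: dominated by S6 (start delay 0≤16, experience 13≥13, salary ask 169≤210).
S6: not dominated (best start delay).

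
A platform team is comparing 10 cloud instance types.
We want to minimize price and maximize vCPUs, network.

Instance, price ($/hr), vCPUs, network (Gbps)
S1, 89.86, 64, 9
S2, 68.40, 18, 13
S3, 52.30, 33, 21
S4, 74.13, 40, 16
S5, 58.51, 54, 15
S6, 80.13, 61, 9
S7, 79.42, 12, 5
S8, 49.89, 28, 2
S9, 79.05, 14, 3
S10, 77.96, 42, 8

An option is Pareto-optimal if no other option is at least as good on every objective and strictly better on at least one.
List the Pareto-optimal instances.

S1, S3, S4, S5, S6, S8

S1: not dominated (best vCPUs).
S2: dominated by S3 (price 52.30≤68.40, vCPUs 33≥18, network 21≥13).
S3: not dominated (best network).
S4: not dominated.
S5: not dominated.
S6: not dominated.
S7: dominated by S2 (price 68.40≤79.42, vCPUs 18≥12, network 13≥5).
S8: not dominated (best price).
S9: dominated by S2 (price 68.40≤79.05, vCPUs 18≥14, network 13≥3).
S10: dominated by S5 (price 58.51≤77.96, vCPUs 54≥42, network 15≥8).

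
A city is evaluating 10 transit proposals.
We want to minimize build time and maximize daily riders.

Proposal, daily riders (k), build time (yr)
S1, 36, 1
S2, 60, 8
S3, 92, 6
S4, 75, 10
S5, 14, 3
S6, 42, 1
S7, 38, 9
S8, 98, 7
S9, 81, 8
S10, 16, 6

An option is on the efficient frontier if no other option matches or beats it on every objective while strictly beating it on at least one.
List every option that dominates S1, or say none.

S6: daily riders 42≥36, build time 1≤1 — dominates S1.
Others (S2, S3, S4, S5, S7, S8, S9, S10) are each worse than S1 on at least one objective.

S6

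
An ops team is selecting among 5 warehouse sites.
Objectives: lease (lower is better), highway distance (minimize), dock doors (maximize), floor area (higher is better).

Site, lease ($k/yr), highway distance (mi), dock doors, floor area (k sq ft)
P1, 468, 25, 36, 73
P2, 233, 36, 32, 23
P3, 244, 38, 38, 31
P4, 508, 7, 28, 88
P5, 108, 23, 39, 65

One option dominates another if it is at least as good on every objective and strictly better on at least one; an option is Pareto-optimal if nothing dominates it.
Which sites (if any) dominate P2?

P5: lease 108≤233, highway distance 23≤36, dock doors 39≥32, floor area 65≥23 — dominates P2.
Others (P1, P3, P4) are each worse than P2 on at least one objective.

P5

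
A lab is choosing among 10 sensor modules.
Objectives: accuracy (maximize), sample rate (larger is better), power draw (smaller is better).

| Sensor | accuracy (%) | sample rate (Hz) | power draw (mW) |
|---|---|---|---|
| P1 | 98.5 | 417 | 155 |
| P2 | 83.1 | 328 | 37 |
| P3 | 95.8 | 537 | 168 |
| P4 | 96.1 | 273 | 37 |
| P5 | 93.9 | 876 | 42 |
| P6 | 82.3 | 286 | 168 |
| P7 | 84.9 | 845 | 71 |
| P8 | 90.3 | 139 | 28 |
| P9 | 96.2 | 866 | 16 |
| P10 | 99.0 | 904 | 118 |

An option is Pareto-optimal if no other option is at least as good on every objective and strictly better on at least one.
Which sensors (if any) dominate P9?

P1: worse on sample rate (417 vs 866).
P2: worse on accuracy (83.1 vs 96.2).
P3: worse on accuracy (95.8 vs 96.2).
P4: worse on accuracy (96.1 vs 96.2).
P5: worse on accuracy (93.9 vs 96.2).
P6: worse on accuracy (82.3 vs 96.2).
P7: worse on accuracy (84.9 vs 96.2).
P8: worse on accuracy (90.3 vs 96.2).
P10: worse on power draw (118 vs 16).
No option dominates P9.

none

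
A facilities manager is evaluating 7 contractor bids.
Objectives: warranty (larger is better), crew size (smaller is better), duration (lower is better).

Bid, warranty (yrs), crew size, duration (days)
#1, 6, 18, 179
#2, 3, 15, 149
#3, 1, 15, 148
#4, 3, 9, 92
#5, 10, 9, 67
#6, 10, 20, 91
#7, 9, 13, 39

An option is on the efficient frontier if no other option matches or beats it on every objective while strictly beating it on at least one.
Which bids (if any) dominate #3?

#4: warranty 3≥1, crew size 9≤15, duration 92≤148 — dominates #3.
#5: warranty 10≥1, crew size 9≤15, duration 67≤148 — dominates #3.
#7: warranty 9≥1, crew size 13≤15, duration 39≤148 — dominates #3.
Others (#1, #2, #6) are each worse than #3 on at least one objective.

#4, #5, #7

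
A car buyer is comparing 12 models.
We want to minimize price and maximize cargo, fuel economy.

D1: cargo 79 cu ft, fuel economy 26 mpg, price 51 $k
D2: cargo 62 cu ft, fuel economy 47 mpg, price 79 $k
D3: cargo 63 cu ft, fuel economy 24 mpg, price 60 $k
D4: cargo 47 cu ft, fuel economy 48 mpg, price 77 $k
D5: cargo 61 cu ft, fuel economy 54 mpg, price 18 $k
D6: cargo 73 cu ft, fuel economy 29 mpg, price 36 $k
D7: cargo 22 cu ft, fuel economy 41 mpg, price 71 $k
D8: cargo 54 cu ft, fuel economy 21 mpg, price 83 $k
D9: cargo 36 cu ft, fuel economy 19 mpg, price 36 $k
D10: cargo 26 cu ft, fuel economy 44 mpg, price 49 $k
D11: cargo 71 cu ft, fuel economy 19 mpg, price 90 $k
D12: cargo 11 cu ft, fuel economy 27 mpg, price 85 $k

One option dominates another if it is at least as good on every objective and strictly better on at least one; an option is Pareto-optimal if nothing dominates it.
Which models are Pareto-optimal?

D1: not dominated (best cargo).
D2: not dominated.
D3: dominated by D1 (cargo 79≥63, fuel economy 26≥24, price 51≤60).
D4: dominated by D5 (cargo 61≥47, fuel economy 54≥48, price 18≤77).
D5: not dominated (best fuel economy).
D6: not dominated.
D7: dominated by D5 (cargo 61≥22, fuel economy 54≥41, price 18≤71).
D8: dominated by D1 (cargo 79≥54, fuel economy 26≥21, price 51≤83).
D9: dominated by D5 (cargo 61≥36, fuel economy 54≥19, price 18≤36).
D10: dominated by D5 (cargo 61≥26, fuel economy 54≥44, price 18≤49).
D11: dominated by D1 (cargo 79≥71, fuel economy 26≥19, price 51≤90).
D12: dominated by D2 (cargo 62≥11, fuel economy 47≥27, price 79≤85).

D1, D2, D5, D6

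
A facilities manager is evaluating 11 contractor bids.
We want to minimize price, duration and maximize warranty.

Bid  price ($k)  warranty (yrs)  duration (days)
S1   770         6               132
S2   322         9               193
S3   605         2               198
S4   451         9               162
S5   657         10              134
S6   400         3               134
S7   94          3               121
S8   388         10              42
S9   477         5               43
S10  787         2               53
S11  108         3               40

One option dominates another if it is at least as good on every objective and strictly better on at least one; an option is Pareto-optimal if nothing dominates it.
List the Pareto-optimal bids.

S2, S7, S8, S11

S1: dominated by S8 (price 388≤770, warranty 10≥6, duration 42≤132).
S2: not dominated.
S3: dominated by S2 (price 322≤605, warranty 9≥2, duration 193≤198).
S4: dominated by S8 (price 388≤451, warranty 10≥9, duration 42≤162).
S5: dominated by S8 (price 388≤657, warranty 10≥10, duration 42≤134).
S6: dominated by S7 (price 94≤400, warranty 3≥3, duration 121≤134).
S7: not dominated (best price).
S8: not dominated.
S9: dominated by S8 (price 388≤477, warranty 10≥5, duration 42≤43).
S10: dominated by S8 (price 388≤787, warranty 10≥2, duration 42≤53).
S11: not dominated (best duration).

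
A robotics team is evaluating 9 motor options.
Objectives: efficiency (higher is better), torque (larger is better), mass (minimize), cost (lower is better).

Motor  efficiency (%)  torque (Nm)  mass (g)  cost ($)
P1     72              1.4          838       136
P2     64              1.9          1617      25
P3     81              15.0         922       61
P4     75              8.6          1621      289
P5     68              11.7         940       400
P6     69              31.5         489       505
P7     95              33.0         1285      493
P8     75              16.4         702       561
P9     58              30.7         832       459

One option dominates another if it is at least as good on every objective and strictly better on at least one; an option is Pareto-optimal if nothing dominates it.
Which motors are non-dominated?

P1, P2, P3, P6, P7, P8, P9

P1: not dominated.
P2: not dominated (best cost).
P3: not dominated.
P4: dominated by P3 (efficiency 81≥75, torque 15.0≥8.6, mass 922≤1621, cost 61≤289).
P5: dominated by P3 (efficiency 81≥68, torque 15.0≥11.7, mass 922≤940, cost 61≤400).
P6: not dominated (best mass).
P7: not dominated (best efficiency).
P8: not dominated.
P9: not dominated.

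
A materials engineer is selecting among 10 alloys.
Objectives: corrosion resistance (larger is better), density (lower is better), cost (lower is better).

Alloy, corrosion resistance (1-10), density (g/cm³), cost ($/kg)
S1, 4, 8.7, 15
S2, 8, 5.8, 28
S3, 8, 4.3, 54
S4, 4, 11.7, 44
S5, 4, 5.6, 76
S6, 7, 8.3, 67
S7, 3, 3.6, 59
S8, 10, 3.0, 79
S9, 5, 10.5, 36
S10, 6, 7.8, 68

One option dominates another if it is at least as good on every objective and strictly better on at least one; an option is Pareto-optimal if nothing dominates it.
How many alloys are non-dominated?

5

S1: not dominated (best cost).
S2: not dominated.
S3: not dominated.
S4: dominated by S1 (corrosion resistance 4≥4, density 8.7≤11.7, cost 15≤44).
S5: dominated by S3 (corrosion resistance 8≥4, density 4.3≤5.6, cost 54≤76).
S6: dominated by S2 (corrosion resistance 8≥7, density 5.8≤8.3, cost 28≤67).
S7: not dominated.
S8: not dominated (best corrosion resistance).
S9: dominated by S2 (corrosion resistance 8≥5, density 5.8≤10.5, cost 28≤36).
S10: dominated by S2 (corrosion resistance 8≥6, density 5.8≤7.8, cost 28≤68).
Pareto-optimal: S1, S2, S3, S7, S8 → 5.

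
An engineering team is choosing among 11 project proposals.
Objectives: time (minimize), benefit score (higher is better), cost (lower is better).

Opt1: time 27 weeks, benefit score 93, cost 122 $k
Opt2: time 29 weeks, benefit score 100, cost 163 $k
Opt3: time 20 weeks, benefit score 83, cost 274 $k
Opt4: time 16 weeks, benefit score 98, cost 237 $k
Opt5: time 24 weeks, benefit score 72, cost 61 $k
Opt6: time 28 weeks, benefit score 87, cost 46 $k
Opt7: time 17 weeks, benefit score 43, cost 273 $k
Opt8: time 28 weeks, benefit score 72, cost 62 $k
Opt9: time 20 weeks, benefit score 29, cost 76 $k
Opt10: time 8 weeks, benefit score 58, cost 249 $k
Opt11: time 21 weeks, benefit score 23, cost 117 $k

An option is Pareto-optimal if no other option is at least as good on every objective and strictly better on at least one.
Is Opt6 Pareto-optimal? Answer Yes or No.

Yes

Opt1: worse on cost (122 vs 46).
Opt2: worse on time (29 vs 28).
Opt3: worse on benefit score (83 vs 87).
Opt4: worse on cost (237 vs 46).
Opt5: worse on benefit score (72 vs 87).
Opt7: worse on benefit score (43 vs 87).
Opt8: worse on benefit score (72 vs 87).
Opt9: worse on benefit score (29 vs 87).
Opt10: worse on benefit score (58 vs 87).
Opt11: worse on benefit score (23 vs 87).
No option is at least as good as Opt6 on every objective and strictly better on one.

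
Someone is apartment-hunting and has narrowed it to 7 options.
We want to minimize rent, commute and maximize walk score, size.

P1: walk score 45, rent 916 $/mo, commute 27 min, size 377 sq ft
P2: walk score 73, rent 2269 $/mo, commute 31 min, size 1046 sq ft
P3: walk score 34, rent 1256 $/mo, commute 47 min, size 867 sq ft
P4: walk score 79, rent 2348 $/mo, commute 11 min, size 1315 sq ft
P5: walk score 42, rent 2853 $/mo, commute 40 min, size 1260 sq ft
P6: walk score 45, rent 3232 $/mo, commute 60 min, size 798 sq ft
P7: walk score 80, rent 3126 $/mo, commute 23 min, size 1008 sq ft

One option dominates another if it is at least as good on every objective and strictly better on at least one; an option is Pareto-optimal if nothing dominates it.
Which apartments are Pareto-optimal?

P1, P2, P3, P4, P7

P1: not dominated (best rent).
P2: not dominated.
P3: not dominated.
P4: not dominated (best commute).
P5: dominated by P4 (walk score 79≥42, rent 2348≤2853, commute 11≤40, size 1315≥1260).
P6: dominated by P2 (walk score 73≥45, rent 2269≤3232, commute 31≤60, size 1046≥798).
P7: not dominated (best walk score).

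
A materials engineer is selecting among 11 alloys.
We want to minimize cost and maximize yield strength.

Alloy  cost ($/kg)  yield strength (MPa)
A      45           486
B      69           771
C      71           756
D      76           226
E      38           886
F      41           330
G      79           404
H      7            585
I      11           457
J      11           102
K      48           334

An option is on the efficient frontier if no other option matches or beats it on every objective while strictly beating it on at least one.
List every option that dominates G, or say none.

A, B, C, E, H, I

A: cost 45≤79, yield strength 486≥404 — dominates G.
B: cost 69≤79, yield strength 771≥404 — dominates G.
C: cost 71≤79, yield strength 756≥404 — dominates G.
E: cost 38≤79, yield strength 886≥404 — dominates G.
H: cost 7≤79, yield strength 585≥404 — dominates G.
I: cost 11≤79, yield strength 457≥404 — dominates G.
Others (D, F, J, K) are each worse than G on at least one objective.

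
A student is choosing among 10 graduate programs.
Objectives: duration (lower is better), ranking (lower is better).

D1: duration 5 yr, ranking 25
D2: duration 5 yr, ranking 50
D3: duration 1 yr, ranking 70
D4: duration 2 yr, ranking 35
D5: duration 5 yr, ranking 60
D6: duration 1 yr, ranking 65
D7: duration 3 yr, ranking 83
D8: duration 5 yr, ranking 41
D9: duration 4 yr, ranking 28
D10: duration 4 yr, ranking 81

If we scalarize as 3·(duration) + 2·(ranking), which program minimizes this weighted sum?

D1: 3·5 + 2·25 = 65
D2: 3·5 + 2·50 = 115
D3: 3·1 + 2·70 = 143
D4: 3·2 + 2·35 = 76
D5: 3·5 + 2·60 = 135
D6: 3·1 + 2·65 = 133
D7: 3·3 + 2·83 = 175
D8: 3·5 + 2·41 = 97
D9: 3·4 + 2·28 = 68
D10: 3·4 + 2·81 = 174
Lowest: D1 at 65.

D1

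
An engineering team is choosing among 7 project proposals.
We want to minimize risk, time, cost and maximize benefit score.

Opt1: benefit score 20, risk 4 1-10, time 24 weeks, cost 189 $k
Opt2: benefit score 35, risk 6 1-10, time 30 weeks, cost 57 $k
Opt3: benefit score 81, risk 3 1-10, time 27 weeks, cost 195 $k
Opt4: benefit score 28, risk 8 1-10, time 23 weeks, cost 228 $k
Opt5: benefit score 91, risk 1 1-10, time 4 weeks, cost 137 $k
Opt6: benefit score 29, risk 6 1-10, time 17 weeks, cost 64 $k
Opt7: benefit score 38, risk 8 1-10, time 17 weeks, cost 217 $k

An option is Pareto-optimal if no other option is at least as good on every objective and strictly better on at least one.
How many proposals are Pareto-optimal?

Opt1: dominated by Opt5 (benefit score 91≥20, risk 1≤4, time 4≤24, cost 137≤189).
Opt2: not dominated (best cost).
Opt3: dominated by Opt5 (benefit score 91≥81, risk 1≤3, time 4≤27, cost 137≤195).
Opt4: dominated by Opt5 (benefit score 91≥28, risk 1≤8, time 4≤23, cost 137≤228).
Opt5: not dominated (best benefit score).
Opt6: not dominated.
Opt7: dominated by Opt5 (benefit score 91≥38, risk 1≤8, time 4≤17, cost 137≤217).
Pareto-optimal: Opt2, Opt5, Opt6 → 3.

3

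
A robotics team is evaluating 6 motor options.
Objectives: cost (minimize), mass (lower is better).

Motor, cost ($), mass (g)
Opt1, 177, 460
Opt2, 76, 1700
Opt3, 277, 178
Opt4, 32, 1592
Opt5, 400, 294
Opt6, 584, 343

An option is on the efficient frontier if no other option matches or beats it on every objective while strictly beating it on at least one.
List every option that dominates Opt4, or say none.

none

Opt1: worse on cost (177 vs 32).
Opt2: worse on cost (76 vs 32).
Opt3: worse on cost (277 vs 32).
Opt5: worse on cost (400 vs 32).
Opt6: worse on cost (584 vs 32).
No option dominates Opt4.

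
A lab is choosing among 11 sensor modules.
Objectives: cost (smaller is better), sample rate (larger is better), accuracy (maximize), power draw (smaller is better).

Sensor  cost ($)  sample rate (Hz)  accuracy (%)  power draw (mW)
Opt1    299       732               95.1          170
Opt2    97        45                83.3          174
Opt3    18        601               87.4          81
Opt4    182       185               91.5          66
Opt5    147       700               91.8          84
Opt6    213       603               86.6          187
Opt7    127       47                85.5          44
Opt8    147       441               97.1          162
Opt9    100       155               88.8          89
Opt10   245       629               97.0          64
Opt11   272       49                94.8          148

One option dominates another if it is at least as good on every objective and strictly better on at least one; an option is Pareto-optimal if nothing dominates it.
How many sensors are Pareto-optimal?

8

Opt1: not dominated (best sample rate).
Opt2: dominated by Opt3 (cost 18≤97, sample rate 601≥45, accuracy 87.4≥83.3, power draw 81≤174).
Opt3: not dominated (best cost).
Opt4: not dominated.
Opt5: not dominated.
Opt6: dominated by Opt5 (cost 147≤213, sample rate 700≥603, accuracy 91.8≥86.6, power draw 84≤187).
Opt7: not dominated (best power draw).
Opt8: not dominated (best accuracy).
Opt9: not dominated.
Opt10: not dominated.
Opt11: dominated by Opt10 (cost 245≤272, sample rate 629≥49, accuracy 97.0≥94.8, power draw 64≤148).
Pareto-optimal: Opt1, Opt3, Opt4, Opt5, Opt7, Opt8, Opt9, Opt10 → 8.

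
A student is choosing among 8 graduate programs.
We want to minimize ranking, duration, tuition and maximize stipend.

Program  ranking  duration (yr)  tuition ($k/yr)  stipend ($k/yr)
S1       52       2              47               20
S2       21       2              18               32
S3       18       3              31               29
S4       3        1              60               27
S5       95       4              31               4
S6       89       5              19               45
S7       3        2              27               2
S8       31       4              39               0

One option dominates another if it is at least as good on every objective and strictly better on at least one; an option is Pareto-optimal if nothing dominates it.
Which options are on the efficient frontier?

S1: dominated by S2 (ranking 21≤52, duration 2≤2, tuition 18≤47, stipend 32≥20).
S2: not dominated (best tuition).
S3: not dominated.
S4: not dominated (best duration).
S5: dominated by S2 (ranking 21≤95, duration 2≤4, tuition 18≤31, stipend 32≥4).
S6: not dominated (best stipend).
S7: not dominated.
S8: dominated by S2 (ranking 21≤31, duration 2≤4, tuition 18≤39, stipend 32≥0).

S2, S3, S4, S6, S7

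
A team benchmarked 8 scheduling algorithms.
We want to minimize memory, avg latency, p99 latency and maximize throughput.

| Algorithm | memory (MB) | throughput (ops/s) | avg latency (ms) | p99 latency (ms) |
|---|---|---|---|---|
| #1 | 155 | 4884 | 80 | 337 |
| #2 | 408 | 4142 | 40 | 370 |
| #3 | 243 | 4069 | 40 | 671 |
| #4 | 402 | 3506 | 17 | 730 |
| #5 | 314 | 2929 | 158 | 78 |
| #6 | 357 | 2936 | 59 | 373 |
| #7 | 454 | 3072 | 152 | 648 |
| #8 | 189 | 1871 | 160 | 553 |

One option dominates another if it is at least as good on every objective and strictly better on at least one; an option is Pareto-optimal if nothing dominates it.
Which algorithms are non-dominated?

#1, #2, #3, #4, #5, #6

#1: not dominated (best memory).
#2: not dominated.
#3: not dominated.
#4: not dominated (best avg latency).
#5: not dominated (best p99 latency).
#6: not dominated.
#7: dominated by #1 (memory 155≤454, throughput 4884≥3072, avg latency 80≤152, p99 latency 337≤648).
#8: dominated by #1 (memory 155≤189, throughput 4884≥1871, avg latency 80≤160, p99 latency 337≤553).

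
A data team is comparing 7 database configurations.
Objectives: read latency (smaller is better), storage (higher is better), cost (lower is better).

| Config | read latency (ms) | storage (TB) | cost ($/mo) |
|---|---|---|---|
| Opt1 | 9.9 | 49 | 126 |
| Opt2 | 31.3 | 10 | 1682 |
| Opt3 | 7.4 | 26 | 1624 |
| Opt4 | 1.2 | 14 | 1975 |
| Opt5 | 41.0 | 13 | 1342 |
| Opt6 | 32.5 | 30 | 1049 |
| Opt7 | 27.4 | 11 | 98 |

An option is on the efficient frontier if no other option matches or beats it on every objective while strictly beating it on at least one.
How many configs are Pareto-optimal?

4

Opt1: not dominated (best storage).
Opt2: dominated by Opt1 (read latency 9.9≤31.3, storage 49≥10, cost 126≤1682).
Opt3: not dominated.
Opt4: not dominated (best read latency).
Opt5: dominated by Opt1 (read latency 9.9≤41.0, storage 49≥13, cost 126≤1342).
Opt6: dominated by Opt1 (read latency 9.9≤32.5, storage 49≥30, cost 126≤1049).
Opt7: not dominated (best cost).
Pareto-optimal: Opt1, Opt3, Opt4, Opt7 → 4.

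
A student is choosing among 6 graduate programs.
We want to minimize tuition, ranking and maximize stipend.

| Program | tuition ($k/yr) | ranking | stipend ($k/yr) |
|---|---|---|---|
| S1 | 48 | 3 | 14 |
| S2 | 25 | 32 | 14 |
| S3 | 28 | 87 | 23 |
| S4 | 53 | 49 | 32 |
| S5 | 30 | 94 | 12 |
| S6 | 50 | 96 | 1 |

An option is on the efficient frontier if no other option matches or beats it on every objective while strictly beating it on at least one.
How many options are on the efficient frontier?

4

S1: not dominated (best ranking).
S2: not dominated (best tuition).
S3: not dominated.
S4: not dominated (best stipend).
S5: dominated by S2 (tuition 25≤30, ranking 32≤94, stipend 14≥12).
S6: dominated by S1 (tuition 48≤50, ranking 3≤96, stipend 14≥1).
Pareto-optimal: S1, S2, S3, S4 → 4.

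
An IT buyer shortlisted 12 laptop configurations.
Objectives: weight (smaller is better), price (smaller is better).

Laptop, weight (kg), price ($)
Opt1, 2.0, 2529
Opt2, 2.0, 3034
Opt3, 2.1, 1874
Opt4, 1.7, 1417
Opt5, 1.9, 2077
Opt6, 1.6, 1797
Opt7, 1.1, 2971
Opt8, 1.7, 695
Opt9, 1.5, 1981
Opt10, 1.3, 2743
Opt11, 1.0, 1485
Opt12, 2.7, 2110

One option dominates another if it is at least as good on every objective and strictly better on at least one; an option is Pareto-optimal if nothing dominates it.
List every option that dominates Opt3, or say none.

Opt4: weight 1.7≤2.1, price 1417≤1874 — dominates Opt3.
Opt6: weight 1.6≤2.1, price 1797≤1874 — dominates Opt3.
Opt8: weight 1.7≤2.1, price 695≤1874 — dominates Opt3.
Opt11: weight 1.0≤2.1, price 1485≤1874 — dominates Opt3.
Others (Opt1, Opt2, Opt5, Opt7, Opt9, Opt10, Opt12) are each worse than Opt3 on at least one objective.

Opt4, Opt6, Opt8, Opt11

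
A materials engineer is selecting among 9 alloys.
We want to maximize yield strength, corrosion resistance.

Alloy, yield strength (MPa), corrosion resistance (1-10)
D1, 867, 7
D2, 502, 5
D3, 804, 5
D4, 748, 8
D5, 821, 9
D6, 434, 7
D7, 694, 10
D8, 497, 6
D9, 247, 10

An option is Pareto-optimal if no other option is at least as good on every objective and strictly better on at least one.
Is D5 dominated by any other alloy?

No

D1: worse on corrosion resistance (7 vs 9).
D2: worse on yield strength (502 vs 821).
D3: worse on yield strength (804 vs 821).
D4: worse on yield strength (748 vs 821).
D6: worse on yield strength (434 vs 821).
D7: worse on yield strength (694 vs 821).
D8: worse on yield strength (497 vs 821).
D9: worse on yield strength (247 vs 821).
No option is at least as good as D5 on every objective and strictly better on one.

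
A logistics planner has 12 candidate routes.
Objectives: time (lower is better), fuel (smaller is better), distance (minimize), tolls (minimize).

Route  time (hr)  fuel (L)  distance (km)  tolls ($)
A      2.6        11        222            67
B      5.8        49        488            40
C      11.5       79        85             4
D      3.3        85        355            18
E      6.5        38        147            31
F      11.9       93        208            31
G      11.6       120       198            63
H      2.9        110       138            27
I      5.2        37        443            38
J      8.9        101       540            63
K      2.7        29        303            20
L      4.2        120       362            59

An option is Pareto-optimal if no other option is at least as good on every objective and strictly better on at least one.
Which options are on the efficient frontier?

A: not dominated (best time).
B: dominated by I (time 5.2≤5.8, fuel 37≤49, distance 443≤488, tolls 38≤40).
C: not dominated (best distance).
D: not dominated.
E: not dominated.
F: dominated by C (time 11.5≤11.9, fuel 79≤93, distance 85≤208, tolls 4≤31).
G: dominated by C (time 11.5≤11.6, fuel 79≤120, distance 85≤198, tolls 4≤63).
H: not dominated.
I: dominated by K (time 2.7≤5.2, fuel 29≤37, distance 303≤443, tolls 20≤38).
J: dominated by B (time 5.8≤8.9, fuel 49≤101, distance 488≤540, tolls 40≤63).
K: not dominated.
L: dominated by D (time 3.3≤4.2, fuel 85≤120, distance 355≤362, tolls 18≤59).

A, C, D, E, H, K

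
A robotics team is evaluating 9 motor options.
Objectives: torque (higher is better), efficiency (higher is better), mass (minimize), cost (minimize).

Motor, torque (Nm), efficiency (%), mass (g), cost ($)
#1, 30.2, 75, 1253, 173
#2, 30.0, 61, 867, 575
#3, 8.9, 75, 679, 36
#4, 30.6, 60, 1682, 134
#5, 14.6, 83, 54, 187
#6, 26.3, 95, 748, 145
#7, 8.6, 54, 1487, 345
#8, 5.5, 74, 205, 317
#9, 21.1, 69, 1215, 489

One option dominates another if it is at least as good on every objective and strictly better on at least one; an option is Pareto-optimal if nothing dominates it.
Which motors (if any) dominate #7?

#1, #3, #5, #6

#1: torque 30.2≥8.6, efficiency 75≥54, mass 1253≤1487, cost 173≤345 — dominates #7.
#3: torque 8.9≥8.6, efficiency 75≥54, mass 679≤1487, cost 36≤345 — dominates #7.
#5: torque 14.6≥8.6, efficiency 83≥54, mass 54≤1487, cost 187≤345 — dominates #7.
#6: torque 26.3≥8.6, efficiency 95≥54, mass 748≤1487, cost 145≤345 — dominates #7.
Others (#2, #4, #8, #9) are each worse than #7 on at least one objective.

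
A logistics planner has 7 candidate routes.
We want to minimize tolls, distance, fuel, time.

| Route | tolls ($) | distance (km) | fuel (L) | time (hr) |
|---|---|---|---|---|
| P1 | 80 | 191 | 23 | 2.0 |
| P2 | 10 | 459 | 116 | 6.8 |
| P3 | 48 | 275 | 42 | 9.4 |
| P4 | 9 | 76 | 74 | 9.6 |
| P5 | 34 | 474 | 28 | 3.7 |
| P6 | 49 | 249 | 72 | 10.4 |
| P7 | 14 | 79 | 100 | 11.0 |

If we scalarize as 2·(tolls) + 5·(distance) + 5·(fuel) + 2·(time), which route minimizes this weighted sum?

P1: 2·80 + 5·191 + 5·23 + 2·2.0 = 1234.0
P2: 2·10 + 5·459 + 5·116 + 2·6.8 = 2908.6
P3: 2·48 + 5·275 + 5·42 + 2·9.4 = 1699.8
P4: 2·9 + 5·76 + 5·74 + 2·9.6 = 787.2
P5: 2·34 + 5·474 + 5·28 + 2·3.7 = 2585.4
P6: 2·49 + 5·249 + 5·72 + 2·10.4 = 1723.8
P7: 2·14 + 5·79 + 5·100 + 2·11.0 = 945.0
Lowest: P4 at 787.2.

P4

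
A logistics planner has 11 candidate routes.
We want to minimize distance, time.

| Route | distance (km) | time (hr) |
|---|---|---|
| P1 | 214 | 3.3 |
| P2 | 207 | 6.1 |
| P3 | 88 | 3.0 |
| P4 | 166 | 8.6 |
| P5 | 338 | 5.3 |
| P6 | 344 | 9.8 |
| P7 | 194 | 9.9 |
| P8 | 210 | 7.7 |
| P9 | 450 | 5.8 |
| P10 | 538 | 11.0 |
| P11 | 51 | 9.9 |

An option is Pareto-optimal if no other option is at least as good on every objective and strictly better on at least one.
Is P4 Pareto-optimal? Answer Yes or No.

No

P3 vs P4: distance 88≤166, time 3.0≤8.6 — P3 is at least as good on every objective and strictly better on at least one, so P3 dominates P4.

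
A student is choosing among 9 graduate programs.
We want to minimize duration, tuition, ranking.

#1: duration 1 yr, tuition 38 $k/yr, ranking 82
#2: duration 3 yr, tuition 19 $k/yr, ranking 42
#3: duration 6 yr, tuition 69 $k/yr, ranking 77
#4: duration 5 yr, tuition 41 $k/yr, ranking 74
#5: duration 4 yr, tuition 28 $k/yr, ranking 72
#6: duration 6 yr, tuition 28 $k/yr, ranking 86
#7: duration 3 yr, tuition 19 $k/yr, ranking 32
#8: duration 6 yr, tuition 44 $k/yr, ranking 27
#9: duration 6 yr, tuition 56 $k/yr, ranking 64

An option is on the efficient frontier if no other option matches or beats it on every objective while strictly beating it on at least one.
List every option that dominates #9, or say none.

#2: duration 3≤6, tuition 19≤56, ranking 42≤64 — dominates #9.
#7: duration 3≤6, tuition 19≤56, ranking 32≤64 — dominates #9.
#8: duration 6≤6, tuition 44≤56, ranking 27≤64 — dominates #9.
Others (#1, #3, #4, #5, #6) are each worse than #9 on at least one objective.

#2, #7, #8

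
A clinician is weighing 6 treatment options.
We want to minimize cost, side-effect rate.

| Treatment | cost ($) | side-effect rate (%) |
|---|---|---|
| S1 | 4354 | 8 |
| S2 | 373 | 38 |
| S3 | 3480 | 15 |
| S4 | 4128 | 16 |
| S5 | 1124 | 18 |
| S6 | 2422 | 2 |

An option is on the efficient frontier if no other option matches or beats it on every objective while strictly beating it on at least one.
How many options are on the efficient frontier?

3

S1: dominated by S6 (cost 2422≤4354, side-effect rate 2≤8).
S2: not dominated (best cost).
S3: dominated by S6 (cost 2422≤3480, side-effect rate 2≤15).
S4: dominated by S3 (cost 3480≤4128, side-effect rate 15≤16).
S5: not dominated.
S6: not dominated (best side-effect rate).
Pareto-optimal: S2, S5, S6 → 3.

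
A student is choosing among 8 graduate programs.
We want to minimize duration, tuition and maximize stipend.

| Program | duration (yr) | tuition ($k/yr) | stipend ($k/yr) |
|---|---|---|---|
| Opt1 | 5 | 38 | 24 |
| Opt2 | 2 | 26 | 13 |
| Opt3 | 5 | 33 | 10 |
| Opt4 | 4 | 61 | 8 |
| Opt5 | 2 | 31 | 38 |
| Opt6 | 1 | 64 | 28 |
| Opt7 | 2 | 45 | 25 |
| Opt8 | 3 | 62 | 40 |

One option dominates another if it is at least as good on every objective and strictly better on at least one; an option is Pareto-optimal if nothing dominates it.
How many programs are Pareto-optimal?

4

Opt1: dominated by Opt5 (duration 2≤5, tuition 31≤38, stipend 38≥24).
Opt2: not dominated (best tuition).
Opt3: dominated by Opt2 (duration 2≤5, tuition 26≤33, stipend 13≥10).
Opt4: dominated by Opt2 (duration 2≤4, tuition 26≤61, stipend 13≥8).
Opt5: not dominated.
Opt6: not dominated (best duration).
Opt7: dominated by Opt5 (duration 2≤2, tuition 31≤45, stipend 38≥25).
Opt8: not dominated (best stipend).
Pareto-optimal: Opt2, Opt5, Opt6, Opt8 → 4.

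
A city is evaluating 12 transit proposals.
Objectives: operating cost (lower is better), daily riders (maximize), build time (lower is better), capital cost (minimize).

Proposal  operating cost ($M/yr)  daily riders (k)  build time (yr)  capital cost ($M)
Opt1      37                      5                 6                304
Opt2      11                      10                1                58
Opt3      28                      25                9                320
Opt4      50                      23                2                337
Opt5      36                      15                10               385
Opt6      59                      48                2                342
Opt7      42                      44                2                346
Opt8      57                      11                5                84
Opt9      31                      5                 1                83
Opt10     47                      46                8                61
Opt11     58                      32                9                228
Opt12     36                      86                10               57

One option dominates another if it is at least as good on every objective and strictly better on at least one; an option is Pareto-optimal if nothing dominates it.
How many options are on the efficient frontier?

Opt1: dominated by Opt2 (operating cost 11≤37, daily riders 10≥5, build time 1≤6, capital cost 58≤304).
Opt2: not dominated (best operating cost).
Opt3: not dominated.
Opt4: not dominated.
Opt5: dominated by Opt3 (operating cost 28≤36, daily riders 25≥15, build time 9≤10, capital cost 320≤385).
Opt6: not dominated.
Opt7: not dominated.
Opt8: not dominated.
Opt9: dominated by Opt2 (operating cost 11≤31, daily riders 10≥5, build time 1≤1, capital cost 58≤83).
Opt10: not dominated.
Opt11: dominated by Opt10 (operating cost 47≤58, daily riders 46≥32, build time 8≤9, capital cost 61≤228).
Opt12: not dominated (best daily riders).
Pareto-optimal: Opt2, Opt3, Opt4, Opt6, Opt7, Opt8, Opt10, Opt12 → 8.

8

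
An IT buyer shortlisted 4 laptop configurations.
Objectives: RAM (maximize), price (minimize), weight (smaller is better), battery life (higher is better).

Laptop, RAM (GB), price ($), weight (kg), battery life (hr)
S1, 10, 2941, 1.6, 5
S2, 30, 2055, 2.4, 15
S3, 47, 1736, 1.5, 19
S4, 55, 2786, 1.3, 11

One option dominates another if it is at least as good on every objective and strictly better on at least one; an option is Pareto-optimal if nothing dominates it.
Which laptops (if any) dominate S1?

S3, S4

S3: RAM 47≥10, price 1736≤2941, weight 1.5≤1.6, battery life 19≥5 — dominates S1.
S4: RAM 55≥10, price 2786≤2941, weight 1.3≤1.6, battery life 11≥5 — dominates S1.
Others (S2) are each worse than S1 on at least one objective.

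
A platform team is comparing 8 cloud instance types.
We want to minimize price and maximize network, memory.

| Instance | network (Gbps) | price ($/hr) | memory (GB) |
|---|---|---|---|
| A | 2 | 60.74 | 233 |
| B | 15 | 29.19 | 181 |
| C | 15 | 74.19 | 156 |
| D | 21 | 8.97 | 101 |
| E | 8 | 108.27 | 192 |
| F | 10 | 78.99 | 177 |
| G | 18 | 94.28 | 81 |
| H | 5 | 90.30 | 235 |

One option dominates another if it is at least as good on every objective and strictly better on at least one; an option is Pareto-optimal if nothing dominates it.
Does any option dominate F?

B vs F: network 15≥10, price 29.19≤78.99, memory 181≥177 — B is at least as good on every objective and strictly better on at least one, so B dominates F.

Yes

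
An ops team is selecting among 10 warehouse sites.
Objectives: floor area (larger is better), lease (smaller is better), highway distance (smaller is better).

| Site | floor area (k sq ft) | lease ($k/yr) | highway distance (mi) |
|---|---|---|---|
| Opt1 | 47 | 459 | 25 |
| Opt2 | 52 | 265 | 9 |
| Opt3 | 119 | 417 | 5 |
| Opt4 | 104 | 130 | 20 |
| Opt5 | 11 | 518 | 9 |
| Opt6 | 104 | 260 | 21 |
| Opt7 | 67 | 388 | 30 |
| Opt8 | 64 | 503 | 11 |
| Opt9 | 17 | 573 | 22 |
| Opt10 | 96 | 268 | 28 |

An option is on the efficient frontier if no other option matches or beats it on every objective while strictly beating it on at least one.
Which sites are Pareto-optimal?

Opt1: dominated by Opt2 (floor area 52≥47, lease 265≤459, highway distance 9≤25).
Opt2: not dominated.
Opt3: not dominated (best floor area).
Opt4: not dominated (best lease).
Opt5: dominated by Opt2 (floor area 52≥11, lease 265≤518, highway distance 9≤9).
Opt6: dominated by Opt4 (floor area 104≥104, lease 130≤260, highway distance 20≤21).
Opt7: dominated by Opt4 (floor area 104≥67, lease 130≤388, highway distance 20≤30).
Opt8: dominated by Opt3 (floor area 119≥64, lease 417≤503, highway distance 5≤11).
Opt9: dominated by Opt2 (floor area 52≥17, lease 265≤573, highway distance 9≤22).
Opt10: dominated by Opt4 (floor area 104≥96, lease 130≤268, highway distance 20≤28).

Opt2, Opt3, Opt4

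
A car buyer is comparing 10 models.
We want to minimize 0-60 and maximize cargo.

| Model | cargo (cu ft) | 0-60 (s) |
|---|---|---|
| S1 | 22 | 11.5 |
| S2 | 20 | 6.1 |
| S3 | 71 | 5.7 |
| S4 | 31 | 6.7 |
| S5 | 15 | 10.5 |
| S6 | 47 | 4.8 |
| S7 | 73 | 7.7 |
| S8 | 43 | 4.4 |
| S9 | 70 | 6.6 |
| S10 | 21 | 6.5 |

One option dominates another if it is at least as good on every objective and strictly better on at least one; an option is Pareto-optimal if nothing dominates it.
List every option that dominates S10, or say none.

S3: cargo 71≥21, 0-60 5.7≤6.5 — dominates S10.
S6: cargo 47≥21, 0-60 4.8≤6.5 — dominates S10.
S8: cargo 43≥21, 0-60 4.4≤6.5 — dominates S10.
Others (S1, S2, S4, S5, S7, S9) are each worse than S10 on at least one objective.

S3, S6, S8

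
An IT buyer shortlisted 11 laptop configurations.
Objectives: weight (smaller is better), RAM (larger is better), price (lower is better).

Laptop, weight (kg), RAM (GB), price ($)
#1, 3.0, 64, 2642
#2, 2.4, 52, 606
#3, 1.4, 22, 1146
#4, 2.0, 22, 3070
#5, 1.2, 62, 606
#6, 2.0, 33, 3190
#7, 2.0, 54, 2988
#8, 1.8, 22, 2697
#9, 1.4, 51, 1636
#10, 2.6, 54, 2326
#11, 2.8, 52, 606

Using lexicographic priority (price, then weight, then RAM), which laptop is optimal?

First minimize price: best is 606, kept {#2, #5, #11}.
Then minimize weight: best is 1.2, kept {#5}.

#5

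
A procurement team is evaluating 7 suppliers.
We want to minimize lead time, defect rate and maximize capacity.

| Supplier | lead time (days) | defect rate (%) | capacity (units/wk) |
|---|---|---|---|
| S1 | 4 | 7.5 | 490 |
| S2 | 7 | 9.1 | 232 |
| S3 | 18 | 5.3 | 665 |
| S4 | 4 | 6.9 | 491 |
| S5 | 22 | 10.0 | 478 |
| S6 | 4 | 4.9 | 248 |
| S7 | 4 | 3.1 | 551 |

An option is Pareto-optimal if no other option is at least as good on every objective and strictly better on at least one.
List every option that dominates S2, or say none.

S1: lead time 4≤7, defect rate 7.5≤9.1, capacity 490≥232 — dominates S2.
S4: lead time 4≤7, defect rate 6.9≤9.1, capacity 491≥232 — dominates S2.
S6: lead time 4≤7, defect rate 4.9≤9.1, capacity 248≥232 — dominates S2.
S7: lead time 4≤7, defect rate 3.1≤9.1, capacity 551≥232 — dominates S2.
Others (S3, S5) are each worse than S2 on at least one objective.

S1, S4, S6, S7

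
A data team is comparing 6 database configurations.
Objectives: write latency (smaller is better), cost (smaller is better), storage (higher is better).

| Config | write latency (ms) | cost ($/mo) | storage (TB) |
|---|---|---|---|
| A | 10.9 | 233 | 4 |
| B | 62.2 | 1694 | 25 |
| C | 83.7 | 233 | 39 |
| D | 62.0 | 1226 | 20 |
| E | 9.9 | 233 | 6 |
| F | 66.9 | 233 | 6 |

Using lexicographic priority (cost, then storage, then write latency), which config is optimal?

First minimize cost: best is 233, kept {A, C, E, F}.
Then maximize storage: best is 39, kept {C}.

C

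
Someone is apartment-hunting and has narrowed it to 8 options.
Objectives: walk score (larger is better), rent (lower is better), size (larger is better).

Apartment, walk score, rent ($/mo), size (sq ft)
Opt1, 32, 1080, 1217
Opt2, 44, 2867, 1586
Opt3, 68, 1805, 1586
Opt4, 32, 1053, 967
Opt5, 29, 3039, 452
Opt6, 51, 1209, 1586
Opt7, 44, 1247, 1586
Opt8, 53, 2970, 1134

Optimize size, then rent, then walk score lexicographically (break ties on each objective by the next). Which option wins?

First maximize size: best is 1586, kept {Opt2, Opt3, Opt6, Opt7}.
Then minimize rent: best is 1209, kept {Opt6}.

Opt6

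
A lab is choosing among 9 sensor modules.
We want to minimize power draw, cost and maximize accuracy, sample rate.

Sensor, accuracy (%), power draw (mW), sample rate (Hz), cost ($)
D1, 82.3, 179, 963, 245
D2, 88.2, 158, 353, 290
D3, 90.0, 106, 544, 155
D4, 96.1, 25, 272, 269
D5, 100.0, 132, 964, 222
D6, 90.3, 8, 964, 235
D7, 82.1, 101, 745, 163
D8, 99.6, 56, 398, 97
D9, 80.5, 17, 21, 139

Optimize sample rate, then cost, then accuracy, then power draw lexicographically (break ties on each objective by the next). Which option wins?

First maximize sample rate: best is 964, kept {D5, D6}.
Then minimize cost: best is 222, kept {D5}.

D5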